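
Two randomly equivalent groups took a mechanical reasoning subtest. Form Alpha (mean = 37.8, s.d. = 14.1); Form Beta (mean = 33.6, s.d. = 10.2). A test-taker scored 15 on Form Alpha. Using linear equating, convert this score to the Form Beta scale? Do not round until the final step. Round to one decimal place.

Linear equating: y = (SD_Y/SD_X)(x − M_X) + M_Y
y = (10.2/14.1)(15 − 37.8) + 33.6
y = 0.723404 × -22.8 + 33.6 = -16.4936 + 33.6 = 17.1

17.1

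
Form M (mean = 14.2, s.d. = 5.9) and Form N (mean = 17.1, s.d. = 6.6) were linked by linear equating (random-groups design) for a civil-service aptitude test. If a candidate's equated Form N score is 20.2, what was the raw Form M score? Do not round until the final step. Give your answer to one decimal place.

Invert y = (SD_Y/SD_X)(x − M_X) + M_Y:
x = (SD_X/SD_Y)(y − M_Y) + M_X = (5.9/6.6)(20.2 − 17.1) + 14.2
x = 0.893939 × 3.100 + 14.2 = 17.0

17.0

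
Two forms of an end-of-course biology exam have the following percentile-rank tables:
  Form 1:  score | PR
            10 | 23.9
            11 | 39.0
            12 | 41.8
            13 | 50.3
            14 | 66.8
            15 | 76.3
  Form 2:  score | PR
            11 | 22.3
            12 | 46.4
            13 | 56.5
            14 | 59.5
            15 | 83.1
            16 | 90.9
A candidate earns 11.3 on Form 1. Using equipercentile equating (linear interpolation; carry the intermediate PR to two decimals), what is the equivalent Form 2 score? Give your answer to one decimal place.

11.7

PR of 11.3 on Form 1: 39.0 + (11.3 − 11)/(12 − 11) × (41.8 − 39.0) = 39.84
On Form 2, PR 39.84 falls between score 11 (PR 22.3) and 12 (PR 46.4).
Interpolate: 11 + (39.84 − 22.3)/(46.4 − 22.3) × (12 − 11) = 11.7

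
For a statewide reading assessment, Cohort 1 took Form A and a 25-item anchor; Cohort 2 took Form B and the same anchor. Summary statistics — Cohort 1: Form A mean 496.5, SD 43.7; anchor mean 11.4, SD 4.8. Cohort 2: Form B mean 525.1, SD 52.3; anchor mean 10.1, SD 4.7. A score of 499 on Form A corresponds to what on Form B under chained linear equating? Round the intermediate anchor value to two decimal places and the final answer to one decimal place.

542.6

Form A → anchor (Cohort 1): v = (4.8/43.7)(499 − 496.5) + 11.4 = 11.67
anchor → Form B (Cohort 2): y = (52.3/4.7)(11.67 − 10.1) + 525.1 = 542.6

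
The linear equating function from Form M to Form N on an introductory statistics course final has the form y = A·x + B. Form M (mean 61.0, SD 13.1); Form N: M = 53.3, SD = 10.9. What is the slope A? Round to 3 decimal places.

A = SD_Y / SD_X = 10.9 / 13.1 = 0.832

0.832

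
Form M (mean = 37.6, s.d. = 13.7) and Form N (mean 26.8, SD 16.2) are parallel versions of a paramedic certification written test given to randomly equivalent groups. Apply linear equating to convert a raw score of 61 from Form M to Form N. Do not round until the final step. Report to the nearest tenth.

Linear equating: y = (SD_Y/SD_X)(x − M_X) + M_Y
y = (16.2/13.7)(61 − 37.6) + 26.8
y = 1.182482 × 23.4 + 26.8 = 27.6701 + 26.8 = 54.5

54.5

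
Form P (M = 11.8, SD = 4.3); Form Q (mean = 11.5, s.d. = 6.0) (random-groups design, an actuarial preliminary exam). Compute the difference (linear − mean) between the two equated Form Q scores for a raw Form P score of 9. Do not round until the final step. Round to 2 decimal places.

Mean-equated: 9 + (11.5 − 11.8) = 8.70
Linear-equated: (6.0/4.3)(9 − 11.8) + 11.5 = 7.593
Difference = 7.593 − 8.70 = -1.11

-1.11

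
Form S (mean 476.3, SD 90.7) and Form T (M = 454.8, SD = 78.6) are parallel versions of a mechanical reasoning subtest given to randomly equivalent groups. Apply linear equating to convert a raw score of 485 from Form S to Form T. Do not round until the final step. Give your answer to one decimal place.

462.3

Linear equating: y = (SD_Y/SD_X)(x − M_X) + M_Y
y = (78.6/90.7)(485 − 476.3) + 454.8
y = 0.866593 × 8.7 + 454.8 = 7.5394 + 454.8 = 462.3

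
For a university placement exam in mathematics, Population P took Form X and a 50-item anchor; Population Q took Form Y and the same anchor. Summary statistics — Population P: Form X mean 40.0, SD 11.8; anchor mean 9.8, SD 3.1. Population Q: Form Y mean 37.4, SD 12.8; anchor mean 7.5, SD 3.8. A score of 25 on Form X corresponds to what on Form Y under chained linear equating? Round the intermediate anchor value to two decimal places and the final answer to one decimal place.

31.9

Form X → anchor (Population P): v = (3.1/11.8)(25 − 40.0) + 9.8 = 5.86
anchor → Form Y (Population Q): y = (12.8/3.8)(5.86 − 7.5) + 37.4 = 31.9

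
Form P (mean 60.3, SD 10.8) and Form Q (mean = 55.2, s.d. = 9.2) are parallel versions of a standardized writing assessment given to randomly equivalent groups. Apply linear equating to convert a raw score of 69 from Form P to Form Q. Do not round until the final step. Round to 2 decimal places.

Linear equating: y = (SD_Y/SD_X)(x − M_X) + M_Y
y = (9.2/10.8)(69 − 60.3) + 55.2
y = 0.851852 × 8.7 + 55.2 = 7.4111 + 55.2 = 62.61

62.61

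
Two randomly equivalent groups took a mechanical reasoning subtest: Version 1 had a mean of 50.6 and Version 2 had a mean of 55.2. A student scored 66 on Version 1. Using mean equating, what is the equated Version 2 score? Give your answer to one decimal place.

Mean equating: y = x + (M_Y − M_X) = 66 + (55.2 − 50.6) = 70.6

70.6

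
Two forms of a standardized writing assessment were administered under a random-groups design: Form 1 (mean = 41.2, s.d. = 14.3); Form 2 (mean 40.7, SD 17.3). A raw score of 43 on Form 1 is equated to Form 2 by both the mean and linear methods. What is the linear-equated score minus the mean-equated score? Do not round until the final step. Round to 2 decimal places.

Mean-equated: 43 + (40.7 − 41.2) = 42.50
Linear-equated: (17.3/14.3)(43 − 41.2) + 40.7 = 42.878
Difference = 42.878 − 42.50 = 0.38

0.38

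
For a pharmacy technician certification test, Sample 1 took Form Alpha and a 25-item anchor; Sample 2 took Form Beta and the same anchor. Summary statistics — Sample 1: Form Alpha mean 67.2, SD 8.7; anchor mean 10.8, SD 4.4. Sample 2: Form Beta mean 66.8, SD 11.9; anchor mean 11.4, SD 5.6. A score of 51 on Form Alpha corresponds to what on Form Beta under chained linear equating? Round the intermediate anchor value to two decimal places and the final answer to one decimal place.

48.1

Form Alpha → anchor (Sample 1): v = (4.4/8.7)(51 − 67.2) + 10.8 = 2.61
anchor → Form Beta (Sample 2): y = (11.9/5.6)(2.61 − 11.4) + 66.8 = 48.1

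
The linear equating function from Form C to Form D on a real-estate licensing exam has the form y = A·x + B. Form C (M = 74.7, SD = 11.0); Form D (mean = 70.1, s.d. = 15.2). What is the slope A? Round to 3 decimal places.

1.382

A = SD_Y / SD_X = 15.2 / 11.0 = 1.382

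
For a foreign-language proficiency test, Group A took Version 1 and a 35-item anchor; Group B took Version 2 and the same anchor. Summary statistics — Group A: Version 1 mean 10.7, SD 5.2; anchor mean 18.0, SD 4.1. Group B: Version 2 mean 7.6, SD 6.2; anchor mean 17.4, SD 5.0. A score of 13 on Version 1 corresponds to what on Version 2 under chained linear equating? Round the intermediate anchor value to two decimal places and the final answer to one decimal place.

Version 1 → anchor (Group A): v = (4.1/5.2)(13 − 10.7) + 18.0 = 19.81
anchor → Version 2 (Group B): y = (6.2/5.0)(19.81 − 17.4) + 7.6 = 10.6

10.6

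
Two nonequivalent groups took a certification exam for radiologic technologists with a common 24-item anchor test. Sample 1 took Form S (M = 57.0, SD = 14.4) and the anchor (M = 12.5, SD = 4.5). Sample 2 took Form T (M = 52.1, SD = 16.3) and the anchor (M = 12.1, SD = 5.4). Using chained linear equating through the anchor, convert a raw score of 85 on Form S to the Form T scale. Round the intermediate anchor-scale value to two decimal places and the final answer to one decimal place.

Form S → anchor (Sample 1): v = (4.5/14.4)(85 − 57.0) + 12.5 = 21.25
anchor → Form T (Sample 2): y = (16.3/5.4)(21.25 − 12.1) + 52.1 = 79.7

79.7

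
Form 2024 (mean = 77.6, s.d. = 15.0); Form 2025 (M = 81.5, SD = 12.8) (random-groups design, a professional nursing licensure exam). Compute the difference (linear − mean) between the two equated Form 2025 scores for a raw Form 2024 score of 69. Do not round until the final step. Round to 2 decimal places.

1.26

Mean-equated: 69 + (81.5 − 77.6) = 72.90
Linear-equated: (12.8/15.0)(69 − 77.6) + 81.5 = 74.161
Difference = 74.161 − 72.90 = 1.26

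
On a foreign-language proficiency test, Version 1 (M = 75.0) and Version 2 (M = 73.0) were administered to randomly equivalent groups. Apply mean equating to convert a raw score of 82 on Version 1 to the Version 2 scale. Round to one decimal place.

80.0

Mean equating: y = x + (M_Y − M_X) = 82 + (73.0 − 75.0) = 80.0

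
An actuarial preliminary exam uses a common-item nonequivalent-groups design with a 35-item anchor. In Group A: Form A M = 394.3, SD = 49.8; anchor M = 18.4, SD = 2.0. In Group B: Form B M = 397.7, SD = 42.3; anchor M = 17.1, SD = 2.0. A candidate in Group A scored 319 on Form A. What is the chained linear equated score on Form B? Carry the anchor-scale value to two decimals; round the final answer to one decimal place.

Form A → anchor (Group A): v = (2.0/49.8)(319 − 394.3) + 18.4 = 15.38
anchor → Form B (Group B): y = (42.3/2.0)(15.38 − 17.1) + 397.7 = 361.3

361.3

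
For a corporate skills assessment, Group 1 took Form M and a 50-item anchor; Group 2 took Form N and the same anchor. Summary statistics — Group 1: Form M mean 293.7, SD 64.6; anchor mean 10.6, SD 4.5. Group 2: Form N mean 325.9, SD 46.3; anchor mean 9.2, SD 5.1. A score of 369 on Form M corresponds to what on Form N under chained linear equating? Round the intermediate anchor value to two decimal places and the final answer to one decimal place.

Form M → anchor (Group 1): v = (4.5/64.6)(369 − 293.7) + 10.6 = 15.85
anchor → Form N (Group 2): y = (46.3/5.1)(15.85 − 9.2) + 325.9 = 386.3

386.3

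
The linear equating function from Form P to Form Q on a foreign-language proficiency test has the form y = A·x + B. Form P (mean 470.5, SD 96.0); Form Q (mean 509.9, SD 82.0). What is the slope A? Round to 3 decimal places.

A = SD_Y / SD_X = 82.0 / 96.0 = 0.854

0.854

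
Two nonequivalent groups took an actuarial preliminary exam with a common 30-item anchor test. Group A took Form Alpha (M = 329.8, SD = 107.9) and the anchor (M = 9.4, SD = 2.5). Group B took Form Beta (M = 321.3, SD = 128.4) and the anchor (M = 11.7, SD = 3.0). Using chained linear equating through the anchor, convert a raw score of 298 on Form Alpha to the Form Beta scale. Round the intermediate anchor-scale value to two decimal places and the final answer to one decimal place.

Form Alpha → anchor (Group A): v = (2.5/107.9)(298 − 329.8) + 9.4 = 8.66
anchor → Form Beta (Group B): y = (128.4/3.0)(8.66 − 11.7) + 321.3 = 191.2

191.2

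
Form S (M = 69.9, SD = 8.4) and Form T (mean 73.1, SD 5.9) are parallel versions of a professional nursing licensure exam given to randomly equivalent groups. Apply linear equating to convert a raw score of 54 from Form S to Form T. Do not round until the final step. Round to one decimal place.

Linear equating: y = (SD_Y/SD_X)(x − M_X) + M_Y
y = (5.9/8.4)(54 − 69.9) + 73.1
y = 0.702381 × -15.9 + 73.1 = -11.1679 + 73.1 = 61.9

61.9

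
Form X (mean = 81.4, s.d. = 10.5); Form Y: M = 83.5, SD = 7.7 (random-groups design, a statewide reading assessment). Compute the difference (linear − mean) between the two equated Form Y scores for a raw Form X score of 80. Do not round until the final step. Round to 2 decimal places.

0.37

Mean-equated: 80 + (83.5 − 81.4) = 82.10
Linear-equated: (7.7/10.5)(80 − 81.4) + 83.5 = 82.473
Difference = 82.473 − 82.10 = 0.37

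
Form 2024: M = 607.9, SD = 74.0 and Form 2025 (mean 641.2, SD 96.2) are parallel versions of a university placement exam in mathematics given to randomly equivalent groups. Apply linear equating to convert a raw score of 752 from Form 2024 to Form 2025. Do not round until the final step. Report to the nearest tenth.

Linear equating: y = (SD_Y/SD_X)(x − M_X) + M_Y
y = (96.2/74.0)(752 − 607.9) + 641.2
y = 1.300000 × 144.1 + 641.2 = 187.3300 + 641.2 = 828.5

828.5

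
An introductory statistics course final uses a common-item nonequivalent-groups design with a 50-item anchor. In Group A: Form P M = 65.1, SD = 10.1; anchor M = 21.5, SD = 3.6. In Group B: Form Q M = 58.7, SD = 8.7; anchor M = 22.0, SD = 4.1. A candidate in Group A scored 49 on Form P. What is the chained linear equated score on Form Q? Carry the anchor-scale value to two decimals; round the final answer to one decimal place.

Form P → anchor (Group A): v = (3.6/10.1)(49 − 65.1) + 21.5 = 15.76
anchor → Form Q (Group B): y = (8.7/4.1)(15.76 − 22.0) + 58.7 = 45.5

45.5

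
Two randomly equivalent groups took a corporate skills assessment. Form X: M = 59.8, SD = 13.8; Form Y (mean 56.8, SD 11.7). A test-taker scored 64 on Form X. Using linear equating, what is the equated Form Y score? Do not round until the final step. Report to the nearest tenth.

Linear equating: y = (SD_Y/SD_X)(x − M_X) + M_Y
y = (11.7/13.8)(64 − 59.8) + 56.8
y = 0.847826 × 4.2 + 56.8 = 3.5609 + 56.8 = 60.4

60.4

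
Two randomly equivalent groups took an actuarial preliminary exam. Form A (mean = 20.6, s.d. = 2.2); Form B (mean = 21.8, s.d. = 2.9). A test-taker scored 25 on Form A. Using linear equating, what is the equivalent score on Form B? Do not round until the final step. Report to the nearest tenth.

Linear equating: y = (SD_Y/SD_X)(x − M_X) + M_Y
y = (2.9/2.2)(25 − 20.6) + 21.8
y = 1.318182 × 4.4 + 21.8 = 5.8000 + 21.8 = 27.6

27.6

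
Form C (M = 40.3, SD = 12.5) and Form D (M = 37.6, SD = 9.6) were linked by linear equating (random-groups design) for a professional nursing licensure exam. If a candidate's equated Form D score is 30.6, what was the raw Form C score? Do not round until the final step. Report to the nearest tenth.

Invert y = (SD_Y/SD_X)(x − M_X) + M_Y:
x = (SD_X/SD_Y)(y − M_Y) + M_X = (12.5/9.6)(30.6 − 37.6) + 40.3
x = 1.302083 × -7.000 + 40.3 = 31.2

31.2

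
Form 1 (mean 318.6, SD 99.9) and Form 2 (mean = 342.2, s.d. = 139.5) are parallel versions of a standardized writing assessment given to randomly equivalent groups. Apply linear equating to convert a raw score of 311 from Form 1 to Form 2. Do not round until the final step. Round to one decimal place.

331.6

Linear equating: y = (SD_Y/SD_X)(x − M_X) + M_Y
y = (139.5/99.9)(311 − 318.6) + 342.2
y = 1.396396 × -7.6 + 342.2 = -10.6126 + 342.2 = 331.6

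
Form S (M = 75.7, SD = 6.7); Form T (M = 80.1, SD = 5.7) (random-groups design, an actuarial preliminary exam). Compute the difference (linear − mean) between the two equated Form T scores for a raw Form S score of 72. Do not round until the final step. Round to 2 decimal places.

Mean-equated: 72 + (80.1 − 75.7) = 76.40
Linear-equated: (5.7/6.7)(72 − 75.7) + 80.1 = 76.952
Difference = 76.952 − 76.40 = 0.55

0.55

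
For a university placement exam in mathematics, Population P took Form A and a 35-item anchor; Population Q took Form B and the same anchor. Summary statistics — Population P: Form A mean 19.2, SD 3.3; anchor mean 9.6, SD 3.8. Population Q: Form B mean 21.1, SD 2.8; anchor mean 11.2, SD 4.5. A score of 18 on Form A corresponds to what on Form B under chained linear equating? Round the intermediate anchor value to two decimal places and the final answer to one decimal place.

Form A → anchor (Population P): v = (3.8/3.3)(18 − 19.2) + 9.6 = 8.22
anchor → Form B (Population Q): y = (2.8/4.5)(8.22 − 11.2) + 21.1 = 19.2

19.2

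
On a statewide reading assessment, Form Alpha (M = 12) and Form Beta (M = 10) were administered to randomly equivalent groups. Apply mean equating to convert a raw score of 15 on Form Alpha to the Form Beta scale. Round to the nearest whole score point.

13

Mean equating: y = x + (M_Y − M_X) = 15 + (10 − 12) = 13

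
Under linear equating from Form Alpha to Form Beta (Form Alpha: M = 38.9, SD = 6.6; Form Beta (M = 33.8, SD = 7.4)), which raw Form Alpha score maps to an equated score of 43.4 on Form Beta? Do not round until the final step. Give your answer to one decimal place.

47.5

Invert y = (SD_Y/SD_X)(x − M_X) + M_Y:
x = (SD_X/SD_Y)(y − M_Y) + M_X = (6.6/7.4)(43.4 − 33.8) + 38.9
x = 0.891892 × 9.600 + 38.9 = 47.5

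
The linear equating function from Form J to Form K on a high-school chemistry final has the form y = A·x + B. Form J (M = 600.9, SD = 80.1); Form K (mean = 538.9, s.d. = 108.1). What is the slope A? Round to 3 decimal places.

A = SD_Y / SD_X = 108.1 / 80.1 = 1.350

1.350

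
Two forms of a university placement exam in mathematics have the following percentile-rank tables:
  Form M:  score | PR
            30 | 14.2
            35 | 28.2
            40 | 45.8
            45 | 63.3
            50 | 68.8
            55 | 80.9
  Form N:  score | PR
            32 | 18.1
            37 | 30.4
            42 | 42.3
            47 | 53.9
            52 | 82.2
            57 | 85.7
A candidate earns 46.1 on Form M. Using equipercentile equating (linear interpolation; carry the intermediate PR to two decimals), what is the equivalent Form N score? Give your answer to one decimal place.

48.9

PR of 46.1 on Form M: 63.3 + (46.1 − 45)/(50 − 45) × (68.8 − 63.3) = 64.51
On Form N, PR 64.51 falls between score 47 (PR 53.9) and 52 (PR 82.2).
Interpolate: 47 + (64.51 − 53.9)/(82.2 − 53.9) × (52 − 47) = 48.9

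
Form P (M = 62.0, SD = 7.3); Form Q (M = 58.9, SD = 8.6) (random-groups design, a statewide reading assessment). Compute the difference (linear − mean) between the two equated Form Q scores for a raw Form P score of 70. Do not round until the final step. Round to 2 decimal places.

1.42

Mean-equated: 70 + (58.9 − 62.0) = 66.90
Linear-equated: (8.6/7.3)(70 − 62.0) + 58.9 = 68.325
Difference = 68.325 − 66.90 = 1.42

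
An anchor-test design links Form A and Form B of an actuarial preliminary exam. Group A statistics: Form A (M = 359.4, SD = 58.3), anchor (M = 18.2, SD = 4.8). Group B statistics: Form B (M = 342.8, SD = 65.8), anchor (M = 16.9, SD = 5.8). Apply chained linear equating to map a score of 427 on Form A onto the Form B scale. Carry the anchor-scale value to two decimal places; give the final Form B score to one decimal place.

Form A → anchor (Group A): v = (4.8/58.3)(427 − 359.4) + 18.2 = 23.77
anchor → Form B (Group B): y = (65.8/5.8)(23.77 − 16.9) + 342.8 = 420.7

420.7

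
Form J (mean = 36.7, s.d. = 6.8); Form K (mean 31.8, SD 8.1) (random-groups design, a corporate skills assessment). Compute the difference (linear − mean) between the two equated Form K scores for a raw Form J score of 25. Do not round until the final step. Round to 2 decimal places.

Mean-equated: 25 + (31.8 − 36.7) = 20.10
Linear-equated: (8.1/6.8)(25 − 36.7) + 31.8 = 17.863
Difference = 17.863 − 20.10 = -2.24

-2.24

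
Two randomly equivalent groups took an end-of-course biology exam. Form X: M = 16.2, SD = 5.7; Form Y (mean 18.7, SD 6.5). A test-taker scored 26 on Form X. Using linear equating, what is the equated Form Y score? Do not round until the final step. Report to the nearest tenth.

Linear equating: y = (SD_Y/SD_X)(x − M_X) + M_Y
y = (6.5/5.7)(26 − 16.2) + 18.7
y = 1.140351 × 9.8 + 18.7 = 11.1754 + 18.7 = 29.9

29.9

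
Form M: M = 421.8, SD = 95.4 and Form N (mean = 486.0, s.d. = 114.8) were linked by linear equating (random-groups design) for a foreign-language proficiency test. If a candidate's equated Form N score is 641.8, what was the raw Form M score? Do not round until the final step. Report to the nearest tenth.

551.3

Invert y = (SD_Y/SD_X)(x − M_X) + M_Y:
x = (SD_X/SD_Y)(y − M_Y) + M_X = (95.4/114.8)(641.8 − 486.0) + 421.8
x = 0.831010 × 155.800 + 421.8 = 551.3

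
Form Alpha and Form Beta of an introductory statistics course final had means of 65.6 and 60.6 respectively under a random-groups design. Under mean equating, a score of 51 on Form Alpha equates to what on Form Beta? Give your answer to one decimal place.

46.0

Mean equating: y = x + (M_Y − M_X) = 51 + (60.6 − 65.6) = 46.0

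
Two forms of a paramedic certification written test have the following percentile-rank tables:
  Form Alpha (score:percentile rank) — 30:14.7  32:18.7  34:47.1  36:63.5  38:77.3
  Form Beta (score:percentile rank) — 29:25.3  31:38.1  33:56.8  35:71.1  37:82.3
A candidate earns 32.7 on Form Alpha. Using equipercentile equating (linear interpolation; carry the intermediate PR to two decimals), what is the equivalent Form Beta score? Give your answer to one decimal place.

PR of 32.7 on Form Alpha: 18.7 + (32.7 − 32)/(34 − 32) × (47.1 − 18.7) = 28.64
On Form Beta, PR 28.64 falls between score 29 (PR 25.3) and 31 (PR 38.1).
Interpolate: 29 + (28.64 − 25.3)/(38.1 − 25.3) × (31 − 29) = 29.5

29.5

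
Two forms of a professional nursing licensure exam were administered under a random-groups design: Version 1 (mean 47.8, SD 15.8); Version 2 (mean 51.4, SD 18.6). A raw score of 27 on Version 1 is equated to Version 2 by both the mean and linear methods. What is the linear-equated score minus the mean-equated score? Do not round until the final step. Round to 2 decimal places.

Mean-equated: 27 + (51.4 − 47.8) = 30.60
Linear-equated: (18.6/15.8)(27 − 47.8) + 51.4 = 26.914
Difference = 26.914 − 30.60 = -3.69

-3.69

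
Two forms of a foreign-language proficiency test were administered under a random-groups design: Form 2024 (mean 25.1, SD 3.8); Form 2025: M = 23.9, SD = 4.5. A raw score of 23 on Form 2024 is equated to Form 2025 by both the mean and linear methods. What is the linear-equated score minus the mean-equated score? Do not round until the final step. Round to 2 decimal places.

-0.39

Mean-equated: 23 + (23.9 − 25.1) = 21.80
Linear-equated: (4.5/3.8)(23 − 25.1) + 23.9 = 21.413
Difference = 21.413 − 21.80 = -0.39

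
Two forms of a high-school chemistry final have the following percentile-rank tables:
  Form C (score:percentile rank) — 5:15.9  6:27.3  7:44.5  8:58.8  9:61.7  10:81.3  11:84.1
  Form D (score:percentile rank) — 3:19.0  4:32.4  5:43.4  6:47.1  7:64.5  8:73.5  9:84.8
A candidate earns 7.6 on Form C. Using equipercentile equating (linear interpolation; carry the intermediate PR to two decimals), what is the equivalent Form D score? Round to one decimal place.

6.3

PR of 7.6 on Form C: 44.5 + (7.6 − 7)/(8 − 7) × (58.8 − 44.5) = 53.08
On Form D, PR 53.08 falls between score 6 (PR 47.1) and 7 (PR 64.5).
Interpolate: 6 + (53.08 − 47.1)/(64.5 − 47.1) × (7 − 6) = 6.3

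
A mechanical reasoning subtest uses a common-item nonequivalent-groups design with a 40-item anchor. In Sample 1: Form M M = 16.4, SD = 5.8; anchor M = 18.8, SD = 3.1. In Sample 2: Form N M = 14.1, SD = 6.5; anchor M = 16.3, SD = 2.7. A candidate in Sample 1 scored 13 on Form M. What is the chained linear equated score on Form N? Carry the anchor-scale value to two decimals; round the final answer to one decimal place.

Form M → anchor (Sample 1): v = (3.1/5.8)(13 − 16.4) + 18.8 = 16.98
anchor → Form N (Sample 2): y = (6.5/2.7)(16.98 − 16.3) + 14.1 = 15.7

15.7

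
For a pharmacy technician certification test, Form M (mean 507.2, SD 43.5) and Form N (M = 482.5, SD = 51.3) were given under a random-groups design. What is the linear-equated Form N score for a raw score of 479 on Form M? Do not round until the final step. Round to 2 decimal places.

449.24

Linear equating: y = (SD_Y/SD_X)(x − M_X) + M_Y
y = (51.3/43.5)(479 − 507.2) + 482.5
y = 1.179310 × -28.2 + 482.5 = -33.2566 + 482.5 = 449.24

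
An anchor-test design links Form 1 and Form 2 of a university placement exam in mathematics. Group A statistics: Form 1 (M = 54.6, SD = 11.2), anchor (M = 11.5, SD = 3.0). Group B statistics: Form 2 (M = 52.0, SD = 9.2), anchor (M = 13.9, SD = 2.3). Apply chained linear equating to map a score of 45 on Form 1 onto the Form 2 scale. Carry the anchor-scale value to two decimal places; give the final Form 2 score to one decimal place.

Form 1 → anchor (Group A): v = (3.0/11.2)(45 − 54.6) + 11.5 = 8.93
anchor → Form 2 (Group B): y = (9.2/2.3)(8.93 − 13.9) + 52.0 = 32.1

32.1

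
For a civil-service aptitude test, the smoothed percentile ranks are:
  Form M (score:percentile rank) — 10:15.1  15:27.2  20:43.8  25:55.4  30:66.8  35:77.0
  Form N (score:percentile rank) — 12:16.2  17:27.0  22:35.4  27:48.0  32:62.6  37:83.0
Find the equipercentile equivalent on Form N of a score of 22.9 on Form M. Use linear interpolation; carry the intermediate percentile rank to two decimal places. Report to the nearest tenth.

27.9

PR of 22.9 on Form M: 43.8 + (22.9 − 20)/(25 − 20) × (55.4 − 43.8) = 50.53
On Form N, PR 50.53 falls between score 27 (PR 48.0) and 32 (PR 62.6).
Interpolate: 27 + (50.53 − 48.0)/(62.6 − 48.0) × (32 − 27) = 27.9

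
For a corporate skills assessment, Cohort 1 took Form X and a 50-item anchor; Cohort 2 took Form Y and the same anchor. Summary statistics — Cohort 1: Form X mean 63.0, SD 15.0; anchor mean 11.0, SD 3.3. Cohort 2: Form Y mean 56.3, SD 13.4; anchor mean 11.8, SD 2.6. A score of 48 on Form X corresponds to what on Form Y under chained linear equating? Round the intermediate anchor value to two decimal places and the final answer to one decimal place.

Form X → anchor (Cohort 1): v = (3.3/15.0)(48 − 63.0) + 11.0 = 7.70
anchor → Form Y (Cohort 2): y = (13.4/2.6)(7.70 − 11.8) + 56.3 = 35.2

35.2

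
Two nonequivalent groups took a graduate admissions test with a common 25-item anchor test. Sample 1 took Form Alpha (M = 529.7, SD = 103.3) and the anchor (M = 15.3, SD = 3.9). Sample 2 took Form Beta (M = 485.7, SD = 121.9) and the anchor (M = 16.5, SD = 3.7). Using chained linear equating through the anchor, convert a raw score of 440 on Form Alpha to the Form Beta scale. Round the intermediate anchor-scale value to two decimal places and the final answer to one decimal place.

Form Alpha → anchor (Sample 1): v = (3.9/103.3)(440 − 529.7) + 15.3 = 11.91
anchor → Form Beta (Sample 2): y = (121.9/3.7)(11.91 − 16.5) + 485.7 = 334.5

334.5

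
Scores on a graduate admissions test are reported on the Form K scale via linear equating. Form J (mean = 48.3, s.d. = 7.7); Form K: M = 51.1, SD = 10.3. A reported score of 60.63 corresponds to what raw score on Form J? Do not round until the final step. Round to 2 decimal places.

55.42

Invert y = (SD_Y/SD_X)(x − M_X) + M_Y:
x = (SD_X/SD_Y)(y − M_Y) + M_X = (7.7/10.3)(60.63 − 51.1) + 48.3
x = 0.747573 × 9.530 + 48.3 = 55.42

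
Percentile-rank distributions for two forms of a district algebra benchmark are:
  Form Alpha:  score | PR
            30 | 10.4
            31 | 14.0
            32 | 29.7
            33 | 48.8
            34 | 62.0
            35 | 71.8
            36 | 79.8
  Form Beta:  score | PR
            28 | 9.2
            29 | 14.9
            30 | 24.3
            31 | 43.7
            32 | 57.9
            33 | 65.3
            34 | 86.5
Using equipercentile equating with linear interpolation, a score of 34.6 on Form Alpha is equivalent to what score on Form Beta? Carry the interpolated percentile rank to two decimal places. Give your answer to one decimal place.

33.1

PR of 34.6 on Form Alpha: 62.0 + (34.6 − 34)/(35 − 34) × (71.8 − 62.0) = 67.88
On Form Beta, PR 67.88 falls between score 33 (PR 65.3) and 34 (PR 86.5).
Interpolate: 33 + (67.88 − 65.3)/(86.5 − 65.3) × (34 − 33) = 33.1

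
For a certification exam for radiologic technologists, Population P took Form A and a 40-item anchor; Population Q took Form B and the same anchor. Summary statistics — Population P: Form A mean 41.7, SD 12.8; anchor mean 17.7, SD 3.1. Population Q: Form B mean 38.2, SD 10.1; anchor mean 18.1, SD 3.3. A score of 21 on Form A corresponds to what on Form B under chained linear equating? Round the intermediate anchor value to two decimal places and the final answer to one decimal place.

21.6

Form A → anchor (Population P): v = (3.1/12.8)(21 − 41.7) + 17.7 = 12.69
anchor → Form B (Population Q): y = (10.1/3.3)(12.69 − 18.1) + 38.2 = 21.6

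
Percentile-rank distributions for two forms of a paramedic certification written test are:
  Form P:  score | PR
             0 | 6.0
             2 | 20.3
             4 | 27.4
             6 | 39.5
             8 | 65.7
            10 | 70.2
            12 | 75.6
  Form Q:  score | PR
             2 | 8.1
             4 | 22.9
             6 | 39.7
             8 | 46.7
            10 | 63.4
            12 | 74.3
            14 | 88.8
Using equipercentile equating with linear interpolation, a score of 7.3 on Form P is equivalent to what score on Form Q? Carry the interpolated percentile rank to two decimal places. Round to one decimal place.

9.2

PR of 7.3 on Form P: 39.5 + (7.3 − 6)/(8 − 6) × (65.7 − 39.5) = 56.53
On Form Q, PR 56.53 falls between score 8 (PR 46.7) and 10 (PR 63.4).
Interpolate: 8 + (56.53 − 46.7)/(63.4 − 46.7) × (10 − 8) = 9.2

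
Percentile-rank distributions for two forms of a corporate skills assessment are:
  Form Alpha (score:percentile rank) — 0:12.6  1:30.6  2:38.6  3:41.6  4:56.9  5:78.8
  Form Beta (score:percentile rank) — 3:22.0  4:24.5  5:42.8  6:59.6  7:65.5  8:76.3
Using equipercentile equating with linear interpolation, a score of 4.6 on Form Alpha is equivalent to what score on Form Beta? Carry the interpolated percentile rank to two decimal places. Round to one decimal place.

7.4

PR of 4.6 on Form Alpha: 56.9 + (4.6 − 4)/(5 − 4) × (78.8 − 56.9) = 70.04
On Form Beta, PR 70.04 falls between score 7 (PR 65.5) and 8 (PR 76.3).
Interpolate: 7 + (70.04 − 65.5)/(76.3 − 65.5) × (8 − 7) = 7.4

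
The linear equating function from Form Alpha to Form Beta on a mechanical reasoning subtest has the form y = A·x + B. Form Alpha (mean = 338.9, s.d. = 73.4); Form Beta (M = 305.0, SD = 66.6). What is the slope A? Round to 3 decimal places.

0.907

A = SD_Y / SD_X = 66.6 / 73.4 = 0.907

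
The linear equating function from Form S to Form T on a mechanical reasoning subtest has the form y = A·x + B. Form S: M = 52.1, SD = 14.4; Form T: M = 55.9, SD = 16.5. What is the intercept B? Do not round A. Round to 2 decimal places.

-3.80

A = SD_Y / SD_X = 16.5 / 14.4 = 1.145833
B = M_Y − A·M_X = 55.9 − 1.145833 × 52.1 = -3.80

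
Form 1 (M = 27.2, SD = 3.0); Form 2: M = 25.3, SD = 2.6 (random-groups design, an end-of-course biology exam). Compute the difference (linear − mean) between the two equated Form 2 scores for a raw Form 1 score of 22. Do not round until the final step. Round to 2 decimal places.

0.69

Mean-equated: 22 + (25.3 − 27.2) = 20.10
Linear-equated: (2.6/3.0)(22 − 27.2) + 25.3 = 20.793
Difference = 20.793 − 20.10 = 0.69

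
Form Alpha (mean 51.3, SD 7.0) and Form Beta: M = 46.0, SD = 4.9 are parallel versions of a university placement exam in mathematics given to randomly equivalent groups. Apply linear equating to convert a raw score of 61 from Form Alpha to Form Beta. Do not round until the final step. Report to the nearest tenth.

52.8

Linear equating: y = (SD_Y/SD_X)(x − M_X) + M_Y
y = (4.9/7.0)(61 − 51.3) + 46.0
y = 0.700000 × 9.7 + 46.0 = 6.7900 + 46.0 = 52.8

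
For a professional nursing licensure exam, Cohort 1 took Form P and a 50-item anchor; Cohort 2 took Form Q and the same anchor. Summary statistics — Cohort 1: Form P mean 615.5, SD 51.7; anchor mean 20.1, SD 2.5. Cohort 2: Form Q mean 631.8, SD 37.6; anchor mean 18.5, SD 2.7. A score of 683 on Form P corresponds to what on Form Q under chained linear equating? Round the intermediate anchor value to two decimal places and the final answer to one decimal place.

Form P → anchor (Cohort 1): v = (2.5/51.7)(683 − 615.5) + 20.1 = 23.36
anchor → Form Q (Cohort 2): y = (37.6/2.7)(23.36 − 18.5) + 631.8 = 699.5

699.5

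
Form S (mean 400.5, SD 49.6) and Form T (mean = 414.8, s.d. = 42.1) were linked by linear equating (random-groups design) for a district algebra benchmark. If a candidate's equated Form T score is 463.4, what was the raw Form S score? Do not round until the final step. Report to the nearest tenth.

457.8

Invert y = (SD_Y/SD_X)(x − M_X) + M_Y:
x = (SD_X/SD_Y)(y − M_Y) + M_X = (49.6/42.1)(463.4 − 414.8) + 400.5
x = 1.178147 × 48.600 + 400.5 = 457.8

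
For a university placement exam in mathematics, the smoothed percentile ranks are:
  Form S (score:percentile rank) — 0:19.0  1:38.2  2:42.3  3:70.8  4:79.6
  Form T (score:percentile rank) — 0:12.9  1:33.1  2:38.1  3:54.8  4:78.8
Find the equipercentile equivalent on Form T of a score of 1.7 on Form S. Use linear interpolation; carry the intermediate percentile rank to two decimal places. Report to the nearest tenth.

PR of 1.7 on Form S: 38.2 + (1.7 − 1)/(2 − 1) × (42.3 − 38.2) = 41.07
On Form T, PR 41.07 falls between score 2 (PR 38.1) and 3 (PR 54.8).
Interpolate: 2 + (41.07 − 38.1)/(54.8 − 38.1) × (3 − 2) = 2.2

2.2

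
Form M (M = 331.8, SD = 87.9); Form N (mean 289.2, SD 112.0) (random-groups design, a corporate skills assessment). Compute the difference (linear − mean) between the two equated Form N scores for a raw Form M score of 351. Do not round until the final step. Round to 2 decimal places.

5.26

Mean-equated: 351 + (289.2 − 331.8) = 308.40
Linear-equated: (112.0/87.9)(351 − 331.8) + 289.2 = 313.664
Difference = 313.664 − 308.40 = 5.26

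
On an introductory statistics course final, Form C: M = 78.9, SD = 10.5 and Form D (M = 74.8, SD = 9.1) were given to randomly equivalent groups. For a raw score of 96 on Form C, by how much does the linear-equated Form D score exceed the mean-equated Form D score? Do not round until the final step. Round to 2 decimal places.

Mean-equated: 96 + (74.8 − 78.9) = 91.90
Linear-equated: (9.1/10.5)(96 − 78.9) + 74.8 = 89.620
Difference = 89.620 − 91.90 = -2.28

-2.28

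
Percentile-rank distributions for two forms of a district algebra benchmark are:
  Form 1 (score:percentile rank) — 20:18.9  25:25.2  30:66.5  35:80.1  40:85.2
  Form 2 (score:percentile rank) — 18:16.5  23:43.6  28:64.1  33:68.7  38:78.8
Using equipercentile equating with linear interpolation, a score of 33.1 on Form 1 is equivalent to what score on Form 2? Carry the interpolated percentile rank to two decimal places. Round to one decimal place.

PR of 33.1 on Form 1: 66.5 + (33.1 − 30)/(35 − 30) × (80.1 − 66.5) = 74.93
On Form 2, PR 74.93 falls between score 33 (PR 68.7) and 38 (PR 78.8).
Interpolate: 33 + (74.93 − 68.7)/(78.8 − 68.7) × (38 − 33) = 36.1

36.1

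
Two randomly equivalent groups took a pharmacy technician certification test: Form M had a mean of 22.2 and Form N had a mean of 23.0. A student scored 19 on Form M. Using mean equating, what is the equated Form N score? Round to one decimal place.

19.8

Mean equating: y = x + (M_Y − M_X) = 19 + (23.0 − 22.2) = 19.8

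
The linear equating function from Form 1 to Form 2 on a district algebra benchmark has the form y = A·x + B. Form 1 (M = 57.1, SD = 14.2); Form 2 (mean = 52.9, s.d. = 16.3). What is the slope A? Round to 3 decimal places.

A = SD_Y / SD_X = 16.3 / 14.2 = 1.148

1.148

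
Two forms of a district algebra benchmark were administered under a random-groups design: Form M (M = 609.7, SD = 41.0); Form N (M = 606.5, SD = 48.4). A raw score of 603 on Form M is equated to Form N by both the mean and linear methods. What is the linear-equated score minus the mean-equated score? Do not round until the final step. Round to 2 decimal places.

Mean-equated: 603 + (606.5 − 609.7) = 599.80
Linear-equated: (48.4/41.0)(603 − 609.7) + 606.5 = 598.591
Difference = 598.591 − 599.80 = -1.21

-1.21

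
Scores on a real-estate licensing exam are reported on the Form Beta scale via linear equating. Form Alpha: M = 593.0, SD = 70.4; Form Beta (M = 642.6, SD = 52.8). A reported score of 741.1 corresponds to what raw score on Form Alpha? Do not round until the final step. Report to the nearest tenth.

Invert y = (SD_Y/SD_X)(x − M_X) + M_Y:
x = (SD_X/SD_Y)(y − M_Y) + M_X = (70.4/52.8)(741.1 − 642.6) + 593.0
x = 1.333333 × 98.500 + 593.0 = 724.3

724.3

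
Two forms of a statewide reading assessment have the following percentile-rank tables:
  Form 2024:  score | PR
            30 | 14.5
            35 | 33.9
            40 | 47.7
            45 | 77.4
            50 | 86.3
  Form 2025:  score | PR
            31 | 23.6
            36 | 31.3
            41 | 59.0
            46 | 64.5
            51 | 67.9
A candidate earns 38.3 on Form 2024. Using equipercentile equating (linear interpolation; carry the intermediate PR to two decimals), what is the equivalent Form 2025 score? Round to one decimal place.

PR of 38.3 on Form 2024: 33.9 + (38.3 − 35)/(40 − 35) × (47.7 − 33.9) = 43.01
On Form 2025, PR 43.01 falls between score 36 (PR 31.3) and 41 (PR 59.0).
Interpolate: 36 + (43.01 − 31.3)/(59.0 − 31.3) × (41 − 36) = 38.1

38.1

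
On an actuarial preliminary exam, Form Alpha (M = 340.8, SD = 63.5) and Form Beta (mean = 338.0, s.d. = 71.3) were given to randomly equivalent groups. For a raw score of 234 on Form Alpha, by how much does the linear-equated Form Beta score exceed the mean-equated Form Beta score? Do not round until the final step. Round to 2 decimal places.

-13.12

Mean-equated: 234 + (338.0 − 340.8) = 231.20
Linear-equated: (71.3/63.5)(234 − 340.8) + 338.0 = 218.081
Difference = 218.081 − 231.20 = -13.12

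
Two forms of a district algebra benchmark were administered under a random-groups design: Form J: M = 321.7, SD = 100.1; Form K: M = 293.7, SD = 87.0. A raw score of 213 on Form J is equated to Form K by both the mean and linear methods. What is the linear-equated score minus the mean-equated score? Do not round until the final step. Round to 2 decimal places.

14.23

Mean-equated: 213 + (293.7 − 321.7) = 185.00
Linear-equated: (87.0/100.1)(213 − 321.7) + 293.7 = 199.225
Difference = 199.225 − 185.00 = 14.23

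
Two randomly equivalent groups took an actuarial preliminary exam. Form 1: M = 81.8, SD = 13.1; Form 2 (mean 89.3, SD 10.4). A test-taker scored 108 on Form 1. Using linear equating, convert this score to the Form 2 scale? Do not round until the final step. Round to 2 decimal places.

Linear equating: y = (SD_Y/SD_X)(x − M_X) + M_Y
y = (10.4/13.1)(108 − 81.8) + 89.3
y = 0.793893 × 26.2 + 89.3 = 20.8000 + 89.3 = 110.10

110.10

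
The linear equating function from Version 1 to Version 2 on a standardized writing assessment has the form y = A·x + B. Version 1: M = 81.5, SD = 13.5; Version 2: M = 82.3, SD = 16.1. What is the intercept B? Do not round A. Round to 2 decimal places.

A = SD_Y / SD_X = 16.1 / 13.5 = 1.192593
B = M_Y − A·M_X = 82.3 − 1.192593 × 81.5 = -14.90

-14.90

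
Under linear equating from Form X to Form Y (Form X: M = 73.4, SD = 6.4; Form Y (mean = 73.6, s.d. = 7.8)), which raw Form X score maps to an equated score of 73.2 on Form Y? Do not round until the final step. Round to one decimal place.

73.1

Invert y = (SD_Y/SD_X)(x − M_X) + M_Y:
x = (SD_X/SD_Y)(y − M_Y) + M_X = (6.4/7.8)(73.2 − 73.6) + 73.4
x = 0.820513 × -0.400 + 73.4 = 73.1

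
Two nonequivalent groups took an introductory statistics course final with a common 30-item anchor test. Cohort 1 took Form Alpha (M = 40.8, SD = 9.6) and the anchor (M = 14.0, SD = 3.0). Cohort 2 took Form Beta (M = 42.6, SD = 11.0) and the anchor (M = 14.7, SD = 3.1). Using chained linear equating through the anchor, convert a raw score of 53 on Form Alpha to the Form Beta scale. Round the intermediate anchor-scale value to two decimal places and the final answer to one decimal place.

53.6

Form Alpha → anchor (Cohort 1): v = (3.0/9.6)(53 − 40.8) + 14.0 = 17.81
anchor → Form Beta (Cohort 2): y = (11.0/3.1)(17.81 − 14.7) + 42.6 = 53.6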